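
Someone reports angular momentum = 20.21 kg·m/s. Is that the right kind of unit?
No

angular momentum has SI base units: kg * m^2 / s
kg·m/s does NOT reduce to kg * m^2 / s; a valid unit for angular momentum would be e.g. kg·m²/s.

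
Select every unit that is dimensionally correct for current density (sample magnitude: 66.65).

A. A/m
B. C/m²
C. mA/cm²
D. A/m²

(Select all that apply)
C, D

current density has SI base units: A / m^2

Checking each option against A / m^2:
  A. A/m: ✗ does not match
  B. C/m²: ✗ does not match
  C. mA/cm²: ✓ matches
  D. A/m²: ✓ matches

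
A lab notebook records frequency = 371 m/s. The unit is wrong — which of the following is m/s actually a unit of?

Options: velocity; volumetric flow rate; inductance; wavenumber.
velocity

frequency should have units dimensionally equivalent to 1 / s (e.g. Hz).
The given unit 'm/s' reduces to m / s. Of the listed options, that is the dimensionality of velocity.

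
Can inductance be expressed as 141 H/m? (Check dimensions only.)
No

inductance has SI base units: kg * m^2 / (A^2 * s^2)
H/m does NOT reduce to kg * m^2 / (A^2 * s^2); a valid unit for inductance would be e.g. H.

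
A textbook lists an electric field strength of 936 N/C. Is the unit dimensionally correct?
Yes

electric field strength has SI base units: kg * m / (A * s^3)
N/C reduces to the same SI base units, so it is a valid unit for electric field strength.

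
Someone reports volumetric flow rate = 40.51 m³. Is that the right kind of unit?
No

volumetric flow rate has SI base units: m^3 / s
m³ does NOT reduce to m^3 / s; a valid unit for volumetric flow rate would be e.g. m³/s.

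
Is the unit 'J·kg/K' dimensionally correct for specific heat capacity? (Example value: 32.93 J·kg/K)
No

specific heat capacity has SI base units: m^2 / (s^2 * K)
J·kg/K does NOT reduce to m^2 / (s^2 * K); a valid unit for specific heat capacity would be e.g. J/(kg·K).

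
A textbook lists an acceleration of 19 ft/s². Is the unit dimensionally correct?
Yes

acceleration has SI base units: m / s^2
ft/s² reduces to the same SI base units, so it is a valid unit for acceleration.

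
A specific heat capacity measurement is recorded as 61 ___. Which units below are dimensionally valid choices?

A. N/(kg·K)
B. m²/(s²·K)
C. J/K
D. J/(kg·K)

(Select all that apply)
B, D

specific heat capacity has SI base units: m^2 / (s^2 * K)

Checking each option against m^2 / (s^2 * K):
  A. N/(kg·K): ✗ does not match
  B. m²/(s²·K): ✓ matches
  C. J/K: ✗ does not match
  D. J/(kg·K): ✓ matches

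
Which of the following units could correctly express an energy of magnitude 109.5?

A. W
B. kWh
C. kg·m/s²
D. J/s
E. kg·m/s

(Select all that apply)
B

energy has SI base units: kg * m^2 / s^2

Checking each option against kg * m^2 / s^2:
  A. W: ✗ does not match
  B. kWh: ✓ matches
  C. kg·m/s²: ✗ does not match
  D. J/s: ✗ does not match
  E. kg·m/s: ✗ does not match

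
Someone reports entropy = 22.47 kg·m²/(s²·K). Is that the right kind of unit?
Yes

entropy has SI base units: kg * m^2 / (s^2 * K)
kg·m²/(s²·K) reduces to the same SI base units, so it is a valid unit for entropy.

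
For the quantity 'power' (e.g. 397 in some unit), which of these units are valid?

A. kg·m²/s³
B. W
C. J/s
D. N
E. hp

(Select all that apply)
A, B, C, E

power has SI base units: kg * m^2 / s^3

Checking each option against kg * m^2 / s^3:
  A. kg·m²/s³: ✓ matches
  B. W: ✓ matches
  C. J/s: ✓ matches
  D. N: ✗ does not match
  E. hp: ✓ matches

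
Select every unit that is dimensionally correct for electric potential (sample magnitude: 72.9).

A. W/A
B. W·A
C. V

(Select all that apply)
A, C

electric potential has SI base units: kg * m^2 / (A * s^3)

Checking each option against kg * m^2 / (A * s^3):
  A. W/A: ✓ matches
  B. W·A: ✗ does not match
  C. V: ✓ matches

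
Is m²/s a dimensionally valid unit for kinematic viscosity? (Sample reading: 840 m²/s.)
Yes

kinematic viscosity has SI base units: m^2 / s
m²/s reduces to the same SI base units, so it is a valid unit for kinematic viscosity.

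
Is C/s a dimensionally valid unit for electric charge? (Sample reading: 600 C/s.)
No

electric charge has SI base units: A * s
C/s does NOT reduce to A * s; a valid unit for electric charge would be e.g. C.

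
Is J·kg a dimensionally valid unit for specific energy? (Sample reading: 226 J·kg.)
No

specific energy has SI base units: m^2 / s^2
J·kg does NOT reduce to m^2 / s^2; a valid unit for specific energy would be e.g. J/kg.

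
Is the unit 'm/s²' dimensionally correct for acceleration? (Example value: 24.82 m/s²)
Yes

acceleration has SI base units: m / s^2
m/s² reduces to the same SI base units, so it is a valid unit for acceleration.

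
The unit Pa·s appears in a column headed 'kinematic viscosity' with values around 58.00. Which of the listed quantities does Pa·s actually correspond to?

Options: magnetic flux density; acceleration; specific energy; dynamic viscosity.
dynamic viscosity

kinematic viscosity should have units dimensionally equivalent to m^2 / s (e.g. m²/s).
The given unit 'Pa·s' reduces to kg / (m * s). Of the listed options, that is the dimensionality of dynamic viscosity.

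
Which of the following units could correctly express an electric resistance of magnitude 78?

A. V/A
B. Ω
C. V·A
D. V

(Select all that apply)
A, B

electric resistance has SI base units: kg * m^2 / (A^2 * s^3)

Checking each option against kg * m^2 / (A^2 * s^3):
  A. V/A: ✓ matches
  B. Ω: ✓ matches
  C. V·A: ✗ does not match
  D. V: ✗ does not match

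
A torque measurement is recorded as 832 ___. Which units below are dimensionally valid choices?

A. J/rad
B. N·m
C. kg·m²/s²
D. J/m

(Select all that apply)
A, B, C

torque has SI base units: kg * m^2 / s^2

Checking each option against kg * m^2 / s^2:
  A. J/rad: ✓ matches
  B. N·m: ✓ matches
  C. kg·m²/s²: ✓ matches
  D. J/m: ✗ does not match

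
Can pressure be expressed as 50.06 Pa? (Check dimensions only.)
Yes

pressure has SI base units: kg / (m * s^2)
Pa reduces to the same SI base units, so it is a valid unit for pressure.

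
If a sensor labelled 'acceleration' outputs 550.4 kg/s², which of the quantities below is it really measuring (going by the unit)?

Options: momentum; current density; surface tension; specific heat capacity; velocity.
surface tension

acceleration should have units dimensionally equivalent to m / s^2 (e.g. m/s²).
The given unit 'kg/s²' reduces to kg / s^2. Of the listed options, that is the dimensionality of surface tension.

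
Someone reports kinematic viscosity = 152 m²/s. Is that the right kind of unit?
Yes

kinematic viscosity has SI base units: m^2 / s
m²/s reduces to the same SI base units, so it is a valid unit for kinematic viscosity.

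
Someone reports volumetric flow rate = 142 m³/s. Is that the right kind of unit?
Yes

volumetric flow rate has SI base units: m^3 / s
m³/s reduces to the same SI base units, so it is a valid unit for volumetric flow rate.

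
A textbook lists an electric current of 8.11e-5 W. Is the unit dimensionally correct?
No

electric current has SI base units: A
W does NOT reduce to A; a valid unit for electric current would be e.g. A.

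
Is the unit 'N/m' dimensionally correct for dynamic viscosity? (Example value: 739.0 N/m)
No

dynamic viscosity has SI base units: kg / (m * s)
N/m does NOT reduce to kg / (m * s); a valid unit for dynamic viscosity would be e.g. Pa·s.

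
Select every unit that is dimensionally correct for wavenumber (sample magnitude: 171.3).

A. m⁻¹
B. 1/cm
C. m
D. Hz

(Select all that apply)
A, B

wavenumber has SI base units: 1 / m

Checking each option against 1 / m:
  A. m⁻¹: ✓ matches
  B. 1/cm: ✓ matches
  C. m: ✗ does not match
  D. Hz: ✗ does not match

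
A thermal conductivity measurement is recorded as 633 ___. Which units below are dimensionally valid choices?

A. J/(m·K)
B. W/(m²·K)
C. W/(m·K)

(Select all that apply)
C

thermal conductivity has SI base units: kg * m / (s^3 * K)

Checking each option against kg * m / (s^3 * K):
  A. J/(m·K): ✗ does not match
  B. W/(m²·K): ✗ does not match
  C. W/(m·K): ✓ matches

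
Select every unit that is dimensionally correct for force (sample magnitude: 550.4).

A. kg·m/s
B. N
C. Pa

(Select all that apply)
B

force has SI base units: kg * m / s^2

Checking each option against kg * m / s^2:
  A. kg·m/s: ✗ does not match
  B. N: ✓ matches
  C. Pa: ✗ does not match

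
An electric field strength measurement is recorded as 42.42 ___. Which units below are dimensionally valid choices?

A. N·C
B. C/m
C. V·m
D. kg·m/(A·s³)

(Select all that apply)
D

electric field strength has SI base units: kg * m / (A * s^3)

Checking each option against kg * m / (A * s^3):
  A. N·C: ✗ does not match
  B. C/m: ✗ does not match
  C. V·m: ✗ does not match
  D. kg·m/(A·s³): ✓ matches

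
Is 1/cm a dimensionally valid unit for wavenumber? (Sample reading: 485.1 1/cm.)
Yes

wavenumber has SI base units: 1 / m
1/cm reduces to the same SI base units, so it is a valid unit for wavenumber.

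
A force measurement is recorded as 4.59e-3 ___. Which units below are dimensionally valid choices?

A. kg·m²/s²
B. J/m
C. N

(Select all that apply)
B, C

force has SI base units: kg * m / s^2

Checking each option against kg * m / s^2:
  A. kg·m²/s²: ✗ does not match
  B. J/m: ✓ matches
  C. N: ✓ matches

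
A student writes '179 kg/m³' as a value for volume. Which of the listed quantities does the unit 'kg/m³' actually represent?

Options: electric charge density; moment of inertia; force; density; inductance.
density

volume should have units dimensionally equivalent to m^3 (e.g. m³).
The given unit 'kg/m³' reduces to kg / m^3. Of the listed options, that is the dimensionality of density.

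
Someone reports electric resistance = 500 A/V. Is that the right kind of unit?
No

electric resistance has SI base units: kg * m^2 / (A^2 * s^3)
A/V does NOT reduce to kg * m^2 / (A^2 * s^3); a valid unit for electric resistance would be e.g. Ω.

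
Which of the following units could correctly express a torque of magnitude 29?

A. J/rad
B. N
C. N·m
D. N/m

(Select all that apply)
A, C

torque has SI base units: kg * m^2 / s^2

Checking each option against kg * m^2 / s^2:
  A. J/rad: ✓ matches
  B. N: ✗ does not match
  C. N·m: ✓ matches
  D. N/m: ✗ does not match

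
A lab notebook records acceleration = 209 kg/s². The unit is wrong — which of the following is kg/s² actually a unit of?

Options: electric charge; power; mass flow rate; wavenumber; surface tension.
surface tension

acceleration should have units dimensionally equivalent to m / s^2 (e.g. m/s²).
The given unit 'kg/s²' reduces to kg / s^2. Of the listed options, that is the dimensionality of surface tension.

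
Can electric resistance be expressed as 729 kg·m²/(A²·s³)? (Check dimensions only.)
Yes

electric resistance has SI base units: kg * m^2 / (A^2 * s^3)
kg·m²/(A²·s³) reduces to the same SI base units, so it is a valid unit for electric resistance.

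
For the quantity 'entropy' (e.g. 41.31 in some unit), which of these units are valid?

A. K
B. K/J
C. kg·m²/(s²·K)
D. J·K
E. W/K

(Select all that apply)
C

entropy has SI base units: kg * m^2 / (s^2 * K)

Checking each option against kg * m^2 / (s^2 * K):
  A. K: ✗ does not match
  B. K/J: ✗ does not match
  C. kg·m²/(s²·K): ✓ matches
  D. J·K: ✗ does not match
  E. W/K: ✗ does not match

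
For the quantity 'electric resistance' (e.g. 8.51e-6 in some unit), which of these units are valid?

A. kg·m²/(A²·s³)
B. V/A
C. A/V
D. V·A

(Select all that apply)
A, B

electric resistance has SI base units: kg * m^2 / (A^2 * s^3)

Checking each option against kg * m^2 / (A^2 * s^3):
  A. kg·m²/(A²·s³): ✓ matches
  B. V/A: ✓ matches
  C. A/V: ✗ does not match
  D. V·A: ✗ does not match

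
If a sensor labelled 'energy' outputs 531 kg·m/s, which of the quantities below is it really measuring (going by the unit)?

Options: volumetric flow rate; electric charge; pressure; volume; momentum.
momentum

energy should have units dimensionally equivalent to kg * m^2 / s^2 (e.g. J).
The given unit 'kg·m/s' reduces to kg * m / s. Of the listed options, that is the dimensionality of momentum.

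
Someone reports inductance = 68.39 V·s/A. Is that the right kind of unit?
Yes

inductance has SI base units: kg * m^2 / (A^2 * s^2)
V·s/A reduces to the same SI base units, so it is a valid unit for inductance.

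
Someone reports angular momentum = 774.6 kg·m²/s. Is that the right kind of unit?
Yes

angular momentum has SI base units: kg * m^2 / s
kg·m²/s reduces to the same SI base units, so it is a valid unit for angular momentum.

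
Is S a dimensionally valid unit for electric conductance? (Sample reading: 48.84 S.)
Yes

electric conductance has SI base units: A^2 * s^3 / (kg * m^2)
S reduces to the same SI base units, so it is a valid unit for electric conductance.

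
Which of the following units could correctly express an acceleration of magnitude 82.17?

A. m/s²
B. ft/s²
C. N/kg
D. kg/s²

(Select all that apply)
A, B, C

acceleration has SI base units: m / s^2

Checking each option against m / s^2:
  A. m/s²: ✓ matches
  B. ft/s²: ✓ matches
  C. N/kg: ✓ matches
  D. kg/s²: ✗ does not match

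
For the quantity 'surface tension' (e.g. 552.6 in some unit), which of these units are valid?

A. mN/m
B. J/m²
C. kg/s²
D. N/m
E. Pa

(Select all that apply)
A, B, C, D

surface tension has SI base units: kg / s^2

Checking each option against kg / s^2:
  A. mN/m: ✓ matches
  B. J/m²: ✓ matches
  C. kg/s²: ✓ matches
  D. N/m: ✓ matches
  E. Pa: ✗ does not match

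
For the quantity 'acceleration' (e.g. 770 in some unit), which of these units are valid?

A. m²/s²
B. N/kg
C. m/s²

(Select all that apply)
B, C

acceleration has SI base units: m / s^2

Checking each option against m / s^2:
  A. m²/s²: ✗ does not match
  B. N/kg: ✓ matches
  C. m/s²: ✓ matches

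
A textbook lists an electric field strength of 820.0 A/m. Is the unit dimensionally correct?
No

electric field strength has SI base units: kg * m / (A * s^3)
A/m does NOT reduce to kg * m / (A * s^3); a valid unit for electric field strength would be e.g. V/m.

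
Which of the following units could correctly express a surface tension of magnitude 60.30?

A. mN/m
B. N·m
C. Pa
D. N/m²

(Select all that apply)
A

surface tension has SI base units: kg / s^2

Checking each option against kg / s^2:
  A. mN/m: ✓ matches
  B. N·m: ✗ does not match
  C. Pa: ✗ does not match
  D. N/m²: ✗ does not match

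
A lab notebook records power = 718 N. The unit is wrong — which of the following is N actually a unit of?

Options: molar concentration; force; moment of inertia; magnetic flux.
force

power should have units dimensionally equivalent to kg * m^2 / s^3 (e.g. W).
The given unit 'N' reduces to kg * m / s^2. Of the listed options, that is the dimensionality of force.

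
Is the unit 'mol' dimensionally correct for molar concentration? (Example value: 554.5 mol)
No

molar concentration has SI base units: mol / m^3
mol does NOT reduce to mol / m^3; a valid unit for molar concentration would be e.g. mol/m³.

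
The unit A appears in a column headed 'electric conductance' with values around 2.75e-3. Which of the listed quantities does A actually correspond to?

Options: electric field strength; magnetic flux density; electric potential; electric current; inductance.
electric current

electric conductance should have units dimensionally equivalent to A^2 * s^3 / (kg * m^2) (e.g. S).
The given unit 'A' reduces to A. Of the listed options, that is the dimensionality of electric current.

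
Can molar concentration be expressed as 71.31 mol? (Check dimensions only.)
No

molar concentration has SI base units: mol / m^3
mol does NOT reduce to mol / m^3; a valid unit for molar concentration would be e.g. mol/m³.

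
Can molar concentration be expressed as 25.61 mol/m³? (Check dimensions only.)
Yes

molar concentration has SI base units: mol / m^3
mol/m³ reduces to the same SI base units, so it is a valid unit for molar concentration.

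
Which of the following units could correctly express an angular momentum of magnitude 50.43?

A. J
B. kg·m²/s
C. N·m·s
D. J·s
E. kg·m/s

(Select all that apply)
B, C, D

angular momentum has SI base units: kg * m^2 / s

Checking each option against kg * m^2 / s:
  A. J: ✗ does not match
  B. kg·m²/s: ✓ matches
  C. N·m·s: ✓ matches
  D. J·s: ✓ matches
  E. kg·m/s: ✗ does not match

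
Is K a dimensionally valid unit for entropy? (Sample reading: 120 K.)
No

entropy has SI base units: kg * m^2 / (s^2 * K)
K does NOT reduce to kg * m^2 / (s^2 * K); a valid unit for entropy would be e.g. J/K.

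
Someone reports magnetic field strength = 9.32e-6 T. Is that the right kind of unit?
No

magnetic field strength has SI base units: A / m
T does NOT reduce to A / m; a valid unit for magnetic field strength would be e.g. A/m.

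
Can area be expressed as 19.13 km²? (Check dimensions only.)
Yes

area has SI base units: m^2
km² reduces to the same SI base units, so it is a valid unit for area.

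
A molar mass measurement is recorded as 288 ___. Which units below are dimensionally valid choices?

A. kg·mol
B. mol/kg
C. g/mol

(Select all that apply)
C

molar mass has SI base units: kg / mol

Checking each option against kg / mol:
  A. kg·mol: ✗ does not match
  B. mol/kg: ✗ does not match
  C. g/mol: ✓ matches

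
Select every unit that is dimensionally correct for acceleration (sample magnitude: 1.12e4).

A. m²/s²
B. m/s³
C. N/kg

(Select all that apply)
C

acceleration has SI base units: m / s^2

Checking each option against m / s^2:
  A. m²/s²: ✗ does not match
  B. m/s³: ✗ does not match
  C. N/kg: ✓ matches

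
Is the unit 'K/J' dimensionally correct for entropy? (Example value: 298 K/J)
No

entropy has SI base units: kg * m^2 / (s^2 * K)
K/J does NOT reduce to kg * m^2 / (s^2 * K); a valid unit for entropy would be e.g. J/K.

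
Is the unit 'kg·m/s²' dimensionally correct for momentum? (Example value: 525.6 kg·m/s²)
No

momentum has SI base units: kg * m / s
kg·m/s² does NOT reduce to kg * m / s; a valid unit for momentum would be e.g. kg·m/s.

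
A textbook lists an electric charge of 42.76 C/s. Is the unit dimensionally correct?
No

electric charge has SI base units: A * s
C/s does NOT reduce to A * s; a valid unit for electric charge would be e.g. C.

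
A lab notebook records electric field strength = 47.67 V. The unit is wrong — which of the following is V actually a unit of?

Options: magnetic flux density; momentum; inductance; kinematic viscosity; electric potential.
electric potential

electric field strength should have units dimensionally equivalent to kg * m / (A * s^3) (e.g. V/m).
The given unit 'V' reduces to kg * m^2 / (A * s^3). Of the listed options, that is the dimensionality of electric potential.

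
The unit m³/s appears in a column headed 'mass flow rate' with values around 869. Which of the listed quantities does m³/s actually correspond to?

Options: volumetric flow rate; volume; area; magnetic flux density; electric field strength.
volumetric flow rate

mass flow rate should have units dimensionally equivalent to kg / s (e.g. kg/s).
The given unit 'm³/s' reduces to m^3 / s. Of the listed options, that is the dimensionality of volumetric flow rate.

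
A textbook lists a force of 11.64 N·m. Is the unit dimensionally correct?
No

force has SI base units: kg * m / s^2
N·m does NOT reduce to kg * m / s^2; a valid unit for force would be e.g. N.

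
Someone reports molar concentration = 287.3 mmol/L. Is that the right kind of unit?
Yes

molar concentration has SI base units: mol / m^3
mmol/L reduces to the same SI base units, so it is a valid unit for molar concentration.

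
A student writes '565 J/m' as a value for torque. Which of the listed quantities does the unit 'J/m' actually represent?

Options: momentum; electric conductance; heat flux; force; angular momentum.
force

torque should have units dimensionally equivalent to kg * m^2 / s^2 (e.g. N·m).
The given unit 'J/m' reduces to kg * m / s^2. Of the listed options, that is the dimensionality of force.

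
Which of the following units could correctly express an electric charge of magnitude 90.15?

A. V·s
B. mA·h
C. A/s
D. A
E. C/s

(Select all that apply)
B

electric charge has SI base units: A * s

Checking each option against A * s:
  A. V·s: ✗ does not match
  B. mA·h: ✓ matches
  C. A/s: ✗ does not match
  D. A: ✗ does not match
  E. C/s: ✗ does not match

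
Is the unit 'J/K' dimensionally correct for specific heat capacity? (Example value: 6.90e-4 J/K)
No

specific heat capacity has SI base units: m^2 / (s^2 * K)
J/K does NOT reduce to m^2 / (s^2 * K); a valid unit for specific heat capacity would be e.g. J/(kg·K).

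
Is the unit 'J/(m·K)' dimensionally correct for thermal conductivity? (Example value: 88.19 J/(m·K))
No

thermal conductivity has SI base units: kg * m / (s^3 * K)
J/(m·K) does NOT reduce to kg * m / (s^3 * K); a valid unit for thermal conductivity would be e.g. W/(m·K).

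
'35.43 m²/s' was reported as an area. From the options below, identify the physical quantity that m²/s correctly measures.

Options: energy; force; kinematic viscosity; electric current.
kinematic viscosity

area should have units dimensionally equivalent to m^2 (e.g. m²).
The given unit 'm²/s' reduces to m^2 / s. Of the listed options, that is the dimensionality of kinematic viscosity.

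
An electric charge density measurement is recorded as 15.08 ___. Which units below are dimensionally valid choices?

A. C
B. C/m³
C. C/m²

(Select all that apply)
B

electric charge density has SI base units: A * s / m^3

Checking each option against A * s / m^3:
  A. C: ✗ does not match
  B. C/m³: ✓ matches
  C. C/m²: ✗ does not match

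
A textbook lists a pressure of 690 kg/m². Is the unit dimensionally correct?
No

pressure has SI base units: kg / (m * s^2)
kg/m² does NOT reduce to kg / (m * s^2); a valid unit for pressure would be e.g. Pa.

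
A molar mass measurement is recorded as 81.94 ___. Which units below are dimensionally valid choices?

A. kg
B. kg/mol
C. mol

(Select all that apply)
B

molar mass has SI base units: kg / mol

Checking each option against kg / mol:
  A. kg: ✗ does not match
  B. kg/mol: ✓ matches
  C. mol: ✗ does not match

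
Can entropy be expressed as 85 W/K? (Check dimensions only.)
No

entropy has SI base units: kg * m^2 / (s^2 * K)
W/K does NOT reduce to kg * m^2 / (s^2 * K); a valid unit for entropy would be e.g. J/K.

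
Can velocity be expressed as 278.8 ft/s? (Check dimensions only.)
Yes

velocity has SI base units: m / s
ft/s reduces to the same SI base units, so it is a valid unit for velocity.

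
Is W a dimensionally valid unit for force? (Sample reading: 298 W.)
No

force has SI base units: kg * m / s^2
W does NOT reduce to kg * m / s^2; a valid unit for force would be e.g. N.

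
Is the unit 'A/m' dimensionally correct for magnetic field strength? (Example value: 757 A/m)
Yes

magnetic field strength has SI base units: A / m
A/m reduces to the same SI base units, so it is a valid unit for magnetic field strength.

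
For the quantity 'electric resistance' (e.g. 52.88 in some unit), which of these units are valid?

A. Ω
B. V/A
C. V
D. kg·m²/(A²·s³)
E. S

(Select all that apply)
A, B, D

electric resistance has SI base units: kg * m^2 / (A^2 * s^3)

Checking each option against kg * m^2 / (A^2 * s^3):
  A. Ω: ✓ matches
  B. V/A: ✓ matches
  C. V: ✗ does not match
  D. kg·m²/(A²·s³): ✓ matches
  E. S: ✗ does not match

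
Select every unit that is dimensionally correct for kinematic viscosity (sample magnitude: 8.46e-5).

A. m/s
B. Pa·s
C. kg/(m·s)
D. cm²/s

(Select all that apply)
D

kinematic viscosity has SI base units: m^2 / s

Checking each option against m^2 / s:
  A. m/s: ✗ does not match
  B. Pa·s: ✗ does not match
  C. kg/(m·s): ✗ does not match
  D. cm²/s: ✓ matches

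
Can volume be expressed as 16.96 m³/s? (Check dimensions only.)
No

volume has SI base units: m^3
m³/s does NOT reduce to m^3; a valid unit for volume would be e.g. m³.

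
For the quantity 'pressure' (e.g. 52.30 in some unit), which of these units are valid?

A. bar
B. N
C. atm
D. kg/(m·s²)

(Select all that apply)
A, C, D

pressure has SI base units: kg / (m * s^2)

Checking each option against kg / (m * s^2):
  A. bar: ✓ matches
  B. N: ✗ does not match
  C. atm: ✓ matches
  D. kg/(m·s²): ✓ matches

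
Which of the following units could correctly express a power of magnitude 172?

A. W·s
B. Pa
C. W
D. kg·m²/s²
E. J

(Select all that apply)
C

power has SI base units: kg * m^2 / s^3

Checking each option against kg * m^2 / s^3:
  A. W·s: ✗ does not match
  B. Pa: ✗ does not match
  C. W: ✓ matches
  D. kg·m²/s²: ✗ does not match
  E. J: ✗ does not match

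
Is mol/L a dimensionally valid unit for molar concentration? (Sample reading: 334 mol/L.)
Yes

molar concentration has SI base units: mol / m^3
mol/L reduces to the same SI base units, so it is a valid unit for molar concentration.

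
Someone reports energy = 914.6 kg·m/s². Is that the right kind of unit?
No

energy has SI base units: kg * m^2 / s^2
kg·m/s² does NOT reduce to kg * m^2 / s^2; a valid unit for energy would be e.g. J.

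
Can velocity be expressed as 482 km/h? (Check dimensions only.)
Yes

velocity has SI base units: m / s
km/h reduces to the same SI base units, so it is a valid unit for velocity.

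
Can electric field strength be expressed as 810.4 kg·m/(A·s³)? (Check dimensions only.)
Yes

electric field strength has SI base units: kg * m / (A * s^3)
kg·m/(A·s³) reduces to the same SI base units, so it is a valid unit for electric field strength.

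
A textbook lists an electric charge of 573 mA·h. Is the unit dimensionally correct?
Yes

electric charge has SI base units: A * s
mA·h reduces to the same SI base units, so it is a valid unit for electric charge.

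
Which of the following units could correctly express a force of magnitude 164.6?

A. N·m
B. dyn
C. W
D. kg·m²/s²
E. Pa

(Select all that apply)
B

force has SI base units: kg * m / s^2

Checking each option against kg * m / s^2:
  A. N·m: ✗ does not match
  B. dyn: ✓ matches
  C. W: ✗ does not match
  D. kg·m²/s²: ✗ does not match
  E. Pa: ✗ does not match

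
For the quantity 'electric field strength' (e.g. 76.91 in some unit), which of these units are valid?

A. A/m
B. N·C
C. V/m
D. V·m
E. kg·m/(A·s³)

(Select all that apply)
C, E

electric field strength has SI base units: kg * m / (A * s^3)

Checking each option against kg * m / (A * s^3):
  A. A/m: ✗ does not match
  B. N·C: ✗ does not match
  C. V/m: ✓ matches
  D. V·m: ✗ does not match
  E. kg·m/(A·s³): ✓ matches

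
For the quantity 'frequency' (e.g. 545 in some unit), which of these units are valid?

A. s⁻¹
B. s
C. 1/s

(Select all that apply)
A, C

frequency has SI base units: 1 / s

Checking each option against 1 / s:
  A. s⁻¹: ✓ matches
  B. s: ✗ does not match
  C. 1/s: ✓ matches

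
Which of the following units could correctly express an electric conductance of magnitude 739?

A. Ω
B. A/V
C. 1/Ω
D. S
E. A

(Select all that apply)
B, C, D

electric conductance has SI base units: A^2 * s^3 / (kg * m^2)

Checking each option against A^2 * s^3 / (kg * m^2):
  A. Ω: ✗ does not match
  B. A/V: ✓ matches
  C. 1/Ω: ✓ matches
  D. S: ✓ matches
  E. A: ✗ does not match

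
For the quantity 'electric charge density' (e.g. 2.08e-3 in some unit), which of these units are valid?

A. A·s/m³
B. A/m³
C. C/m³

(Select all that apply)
A, C

electric charge density has SI base units: A * s / m^3

Checking each option against A * s / m^3:
  A. A·s/m³: ✓ matches
  B. A/m³: ✗ does not match
  C. C/m³: ✓ matches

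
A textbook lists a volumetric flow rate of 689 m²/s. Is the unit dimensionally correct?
No

volumetric flow rate has SI base units: m^3 / s
m²/s does NOT reduce to m^3 / s; a valid unit for volumetric flow rate would be e.g. m³/s.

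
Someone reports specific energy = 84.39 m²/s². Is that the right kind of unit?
Yes

specific energy has SI base units: m^2 / s^2
m²/s² reduces to the same SI base units, so it is a valid unit for specific energy.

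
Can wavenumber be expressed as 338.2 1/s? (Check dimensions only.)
No

wavenumber has SI base units: 1 / m
1/s does NOT reduce to 1 / m; a valid unit for wavenumber would be e.g. 1/m.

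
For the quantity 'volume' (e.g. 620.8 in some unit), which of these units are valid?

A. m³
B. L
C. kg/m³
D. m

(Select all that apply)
A, B

volume has SI base units: m^3

Checking each option against m^3:
  A. m³: ✓ matches
  B. L: ✓ matches
  C. kg/m³: ✗ does not match
  D. m: ✗ does not match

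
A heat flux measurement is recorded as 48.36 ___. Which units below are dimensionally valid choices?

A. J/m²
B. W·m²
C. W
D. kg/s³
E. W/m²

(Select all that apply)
D, E

heat flux has SI base units: kg / s^3

Checking each option against kg / s^3:
  A. J/m²: ✗ does not match
  B. W·m²: ✗ does not match
  C. W: ✗ does not match
  D. kg/s³: ✓ matches
  E. W/m²: ✓ matches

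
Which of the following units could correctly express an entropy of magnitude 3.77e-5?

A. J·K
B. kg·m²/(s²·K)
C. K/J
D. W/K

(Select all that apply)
B

entropy has SI base units: kg * m^2 / (s^2 * K)

Checking each option against kg * m^2 / (s^2 * K):
  A. J·K: ✗ does not match
  B. kg·m²/(s²·K): ✓ matches
  C. K/J: ✗ does not match
  D. W/K: ✗ does not match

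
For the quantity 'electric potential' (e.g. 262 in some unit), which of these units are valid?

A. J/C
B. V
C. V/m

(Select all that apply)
A, B

electric potential has SI base units: kg * m^2 / (A * s^3)

Checking each option against kg * m^2 / (A * s^3):
  A. J/C: ✓ matches
  B. V: ✓ matches
  C. V/m: ✗ does not match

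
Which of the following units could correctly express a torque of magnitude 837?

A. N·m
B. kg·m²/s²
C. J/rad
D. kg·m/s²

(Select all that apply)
A, B, C

torque has SI base units: kg * m^2 / s^2

Checking each option against kg * m^2 / s^2:
  A. N·m: ✓ matches
  B. kg·m²/s²: ✓ matches
  C. J/rad: ✓ matches
  D. kg·m/s²: ✗ does not match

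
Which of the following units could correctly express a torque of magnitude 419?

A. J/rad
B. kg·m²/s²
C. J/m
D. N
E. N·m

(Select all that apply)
A, B, E

torque has SI base units: kg * m^2 / s^2

Checking each option against kg * m^2 / s^2:
  A. J/rad: ✓ matches
  B. kg·m²/s²: ✓ matches
  C. J/m: ✗ does not match
  D. N: ✗ does not match
  E. N·m: ✓ matches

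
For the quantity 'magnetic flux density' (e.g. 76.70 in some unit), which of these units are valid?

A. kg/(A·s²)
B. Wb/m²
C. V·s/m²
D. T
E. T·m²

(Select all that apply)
A, B, C, D

magnetic flux density has SI base units: kg / (A * s^2)

Checking each option against kg / (A * s^2):
  A. kg/(A·s²): ✓ matches
  B. Wb/m²: ✓ matches
  C. V·s/m²: ✓ matches
  D. T: ✓ matches
  E. T·m²: ✗ does not match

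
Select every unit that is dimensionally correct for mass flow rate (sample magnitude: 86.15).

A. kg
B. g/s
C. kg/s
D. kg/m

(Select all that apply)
B, C

mass flow rate has SI base units: kg / s

Checking each option against kg / s:
  A. kg: ✗ does not match
  B. g/s: ✓ matches
  C. kg/s: ✓ matches
  D. kg/m: ✗ does not match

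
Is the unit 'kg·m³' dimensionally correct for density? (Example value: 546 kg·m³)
No

density has SI base units: kg / m^3
kg·m³ does NOT reduce to kg / m^3; a valid unit for density would be e.g. kg/m³.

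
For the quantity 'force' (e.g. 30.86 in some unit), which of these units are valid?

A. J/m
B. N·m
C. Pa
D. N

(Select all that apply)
A, D

force has SI base units: kg * m / s^2

Checking each option against kg * m / s^2:
  A. J/m: ✓ matches
  B. N·m: ✗ does not match
  C. Pa: ✗ does not match
  D. N: ✓ matches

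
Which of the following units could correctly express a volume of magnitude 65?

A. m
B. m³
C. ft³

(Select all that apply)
B, C

volume has SI base units: m^3

Checking each option against m^3:
  A. m: ✗ does not match
  B. m³: ✓ matches
  C. ft³: ✓ matches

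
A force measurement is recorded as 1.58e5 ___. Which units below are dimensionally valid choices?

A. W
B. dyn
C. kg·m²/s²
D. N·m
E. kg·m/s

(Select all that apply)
B

force has SI base units: kg * m / s^2

Checking each option against kg * m / s^2:
  A. W: ✗ does not match
  B. dyn: ✓ matches
  C. kg·m²/s²: ✗ does not match
  D. N·m: ✗ does not match
  E. kg·m/s: ✗ does not match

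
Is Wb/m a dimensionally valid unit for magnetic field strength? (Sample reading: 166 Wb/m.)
No

magnetic field strength has SI base units: A / m
Wb/m does NOT reduce to A / m; a valid unit for magnetic field strength would be e.g. A/m.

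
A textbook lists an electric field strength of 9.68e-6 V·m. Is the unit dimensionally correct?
No

electric field strength has SI base units: kg * m / (A * s^3)
V·m does NOT reduce to kg * m / (A * s^3); a valid unit for electric field strength would be e.g. V/m.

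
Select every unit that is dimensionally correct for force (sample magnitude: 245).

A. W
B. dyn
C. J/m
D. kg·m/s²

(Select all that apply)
B, C, D

force has SI base units: kg * m / s^2

Checking each option against kg * m / s^2:
  A. W: ✗ does not match
  B. dyn: ✓ matches
  C. J/m: ✓ matches
  D. kg·m/s²: ✓ matches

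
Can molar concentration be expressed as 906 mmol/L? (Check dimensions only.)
Yes

molar concentration has SI base units: mol / m^3
mmol/L reduces to the same SI base units, so it is a valid unit for molar concentration.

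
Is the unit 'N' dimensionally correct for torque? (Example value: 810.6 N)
No

torque has SI base units: kg * m^2 / s^2
N does NOT reduce to kg * m^2 / s^2; a valid unit for torque would be e.g. N·m.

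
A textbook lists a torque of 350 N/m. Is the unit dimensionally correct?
No

torque has SI base units: kg * m^2 / s^2
N/m does NOT reduce to kg * m^2 / s^2; a valid unit for torque would be e.g. N·m.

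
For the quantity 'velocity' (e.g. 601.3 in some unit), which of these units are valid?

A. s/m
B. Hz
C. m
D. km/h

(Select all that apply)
D

velocity has SI base units: m / s

Checking each option against m / s:
  A. s/m: ✗ does not match
  B. Hz: ✗ does not match
  C. m: ✗ does not match
  D. km/h: ✓ matches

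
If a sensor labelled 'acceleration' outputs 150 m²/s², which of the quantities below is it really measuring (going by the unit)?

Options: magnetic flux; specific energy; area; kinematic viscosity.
specific energy

acceleration should have units dimensionally equivalent to m / s^2 (e.g. m/s²).
The given unit 'm²/s²' reduces to m^2 / s^2. Of the listed options, that is the dimensionality of specific energy.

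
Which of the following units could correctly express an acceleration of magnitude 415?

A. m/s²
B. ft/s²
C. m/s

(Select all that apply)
A, B

acceleration has SI base units: m / s^2

Checking each option against m / s^2:
  A. m/s²: ✓ matches
  B. ft/s²: ✓ matches
  C. m/s: ✗ does not match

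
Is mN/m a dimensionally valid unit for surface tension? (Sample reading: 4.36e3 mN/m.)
Yes

surface tension has SI base units: kg / s^2
mN/m reduces to the same SI base units, so it is a valid unit for surface tension.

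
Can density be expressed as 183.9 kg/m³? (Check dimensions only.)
Yes

density has SI base units: kg / m^3
kg/m³ reduces to the same SI base units, so it is a valid unit for density.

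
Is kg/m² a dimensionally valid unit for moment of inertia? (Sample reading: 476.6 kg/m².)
No

moment of inertia has SI base units: kg * m^2
kg/m² does NOT reduce to kg * m^2; a valid unit for moment of inertia would be e.g. kg·m².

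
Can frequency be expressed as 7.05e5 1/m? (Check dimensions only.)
No

frequency has SI base units: 1 / s
1/m does NOT reduce to 1 / s; a valid unit for frequency would be e.g. Hz.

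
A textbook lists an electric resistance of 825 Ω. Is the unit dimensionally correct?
Yes

electric resistance has SI base units: kg * m^2 / (A^2 * s^3)
Ω reduces to the same SI base units, so it is a valid unit for electric resistance.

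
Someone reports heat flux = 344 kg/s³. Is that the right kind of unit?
Yes

heat flux has SI base units: kg / s^3
kg/s³ reduces to the same SI base units, so it is a valid unit for heat flux.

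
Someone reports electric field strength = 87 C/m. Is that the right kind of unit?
No

electric field strength has SI base units: kg * m / (A * s^3)
C/m does NOT reduce to kg * m / (A * s^3); a valid unit for electric field strength would be e.g. V/m.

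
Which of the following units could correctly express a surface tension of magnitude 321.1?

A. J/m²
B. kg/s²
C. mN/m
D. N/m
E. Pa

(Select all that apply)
A, B, C, D

surface tension has SI base units: kg / s^2

Checking each option against kg / s^2:
  A. J/m²: ✓ matches
  B. kg/s²: ✓ matches
  C. mN/m: ✓ matches
  D. N/m: ✓ matches
  E. Pa: ✗ does not match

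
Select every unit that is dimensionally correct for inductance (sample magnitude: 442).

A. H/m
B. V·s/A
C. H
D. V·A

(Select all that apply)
B, C

inductance has SI base units: kg * m^2 / (A^2 * s^2)

Checking each option against kg * m^2 / (A^2 * s^2):
  A. H/m: ✗ does not match
  B. V·s/A: ✓ matches
  C. H: ✓ matches
  D. V·A: ✗ does not match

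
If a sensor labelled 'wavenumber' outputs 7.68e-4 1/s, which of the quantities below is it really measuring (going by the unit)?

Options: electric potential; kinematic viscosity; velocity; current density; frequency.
frequency

wavenumber should have units dimensionally equivalent to 1 / m (e.g. 1/m).
The given unit '1/s' reduces to 1 / s. Of the listed options, that is the dimensionality of frequency.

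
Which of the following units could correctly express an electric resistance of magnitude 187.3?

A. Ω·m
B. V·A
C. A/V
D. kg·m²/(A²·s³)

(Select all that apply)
D

electric resistance has SI base units: kg * m^2 / (A^2 * s^3)

Checking each option against kg * m^2 / (A^2 * s^3):
  A. Ω·m: ✗ does not match
  B. V·A: ✗ does not match
  C. A/V: ✗ does not match
  D. kg·m²/(A²·s³): ✓ matches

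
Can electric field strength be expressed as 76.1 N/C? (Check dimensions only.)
Yes

electric field strength has SI base units: kg * m / (A * s^3)
N/C reduces to the same SI base units, so it is a valid unit for electric field strength.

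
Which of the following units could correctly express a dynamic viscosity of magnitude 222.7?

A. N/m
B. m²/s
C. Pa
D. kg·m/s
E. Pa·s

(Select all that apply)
E

dynamic viscosity has SI base units: kg / (m * s)

Checking each option against kg / (m * s):
  A. N/m: ✗ does not match
  B. m²/s: ✗ does not match
  C. Pa: ✗ does not match
  D. kg·m/s: ✗ does not match
  E. Pa·s: ✓ matches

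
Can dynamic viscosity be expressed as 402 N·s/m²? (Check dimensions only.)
Yes

dynamic viscosity has SI base units: kg / (m * s)
N·s/m² reduces to the same SI base units, so it is a valid unit for dynamic viscosity.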